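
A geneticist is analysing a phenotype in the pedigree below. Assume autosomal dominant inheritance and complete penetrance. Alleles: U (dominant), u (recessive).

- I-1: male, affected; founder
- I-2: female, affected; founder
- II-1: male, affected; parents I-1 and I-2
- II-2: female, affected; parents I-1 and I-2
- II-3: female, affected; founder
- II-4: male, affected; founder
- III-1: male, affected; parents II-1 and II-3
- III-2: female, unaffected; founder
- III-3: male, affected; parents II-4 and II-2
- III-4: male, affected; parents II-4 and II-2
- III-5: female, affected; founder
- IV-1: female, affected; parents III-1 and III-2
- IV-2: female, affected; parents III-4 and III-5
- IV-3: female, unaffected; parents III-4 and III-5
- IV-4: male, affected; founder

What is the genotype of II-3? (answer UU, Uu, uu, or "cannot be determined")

cannot be determined

II-3's phenotype allows UU or Uu, and no parent or child forces a single allele at both positions; consistent genotype assignments exist with II-3 as UU or Uu.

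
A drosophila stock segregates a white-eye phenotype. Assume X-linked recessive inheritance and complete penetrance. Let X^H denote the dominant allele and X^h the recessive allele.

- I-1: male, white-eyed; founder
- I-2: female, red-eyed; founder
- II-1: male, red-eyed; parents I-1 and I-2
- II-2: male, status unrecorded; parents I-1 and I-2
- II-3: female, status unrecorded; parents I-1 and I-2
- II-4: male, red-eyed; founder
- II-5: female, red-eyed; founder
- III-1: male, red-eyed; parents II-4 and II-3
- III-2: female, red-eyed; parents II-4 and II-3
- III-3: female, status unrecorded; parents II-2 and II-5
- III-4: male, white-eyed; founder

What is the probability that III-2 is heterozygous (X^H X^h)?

II-4 is red-eyed, so II-4 is X^H Y.
II-3 passed H to III-1 (X^H Y) and received h from I-1 (X^h Y), so II-3 is X^H X^h.
Their cross gives offspring ratios 1/2 X^H X^H : 1/2 X^H X^h. Conditioning on III-2 being red-eyed, P(X^H X^h) = 1/2 / 1 = 1/2.

1/2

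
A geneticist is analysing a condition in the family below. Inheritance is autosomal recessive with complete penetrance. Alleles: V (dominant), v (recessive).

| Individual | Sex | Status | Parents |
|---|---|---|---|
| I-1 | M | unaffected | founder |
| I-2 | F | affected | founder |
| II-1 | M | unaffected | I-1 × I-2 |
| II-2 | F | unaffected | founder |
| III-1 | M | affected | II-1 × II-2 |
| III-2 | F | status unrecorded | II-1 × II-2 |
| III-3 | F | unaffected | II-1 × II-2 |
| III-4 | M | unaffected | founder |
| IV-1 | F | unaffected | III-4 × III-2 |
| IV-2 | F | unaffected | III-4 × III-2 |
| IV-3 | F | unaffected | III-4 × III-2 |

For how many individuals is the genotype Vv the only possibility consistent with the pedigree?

2

Obligate heterozygotes: II-1 is unaffected so carries V and received v from I-2 (vv), so II-1 is Vv; II-2 is unaffected so carries V and passed v to III-1 (vv), so II-2 is Vv.
Every other individual is either homozygous by phenotype or has at least one consistent homozygous assignment, so the count is 2.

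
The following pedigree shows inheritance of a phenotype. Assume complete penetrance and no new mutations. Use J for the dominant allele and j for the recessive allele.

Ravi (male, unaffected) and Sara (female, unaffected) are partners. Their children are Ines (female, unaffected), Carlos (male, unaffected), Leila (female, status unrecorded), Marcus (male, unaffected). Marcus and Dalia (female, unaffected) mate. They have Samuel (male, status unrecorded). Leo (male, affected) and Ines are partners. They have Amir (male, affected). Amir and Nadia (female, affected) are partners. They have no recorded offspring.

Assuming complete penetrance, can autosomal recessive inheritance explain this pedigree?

Yes

A consistent assignment under autosomal recessive exists: Ravi JJ, Sara Jj, Ines Jj, Carlos JJ, Leila JJ, Marcus JJ, Dalia JJ, Leo jj, Samuel JJ, Amir jj, Nadia jj.
In this assignment every recorded phenotype matches its genotype and every non-founder's genotype is obtainable from its parents' genotypes, so the pedigree is consistent.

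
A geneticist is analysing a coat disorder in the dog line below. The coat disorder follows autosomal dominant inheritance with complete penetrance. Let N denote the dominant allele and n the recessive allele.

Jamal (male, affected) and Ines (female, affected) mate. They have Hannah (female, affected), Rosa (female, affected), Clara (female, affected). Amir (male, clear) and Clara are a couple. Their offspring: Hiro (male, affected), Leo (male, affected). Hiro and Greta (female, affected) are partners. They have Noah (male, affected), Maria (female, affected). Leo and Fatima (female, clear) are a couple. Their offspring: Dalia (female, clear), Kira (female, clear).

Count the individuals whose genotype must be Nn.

Obligate heterozygotes: Hiro is affected so carries N and received n from Amir (nn), so Hiro is Nn; Leo is affected so carries N and received n from Amir (nn), so Leo is Nn.
Every other individual is either homozygous by phenotype or has at least one consistent homozygous assignment, so the count is 2.

2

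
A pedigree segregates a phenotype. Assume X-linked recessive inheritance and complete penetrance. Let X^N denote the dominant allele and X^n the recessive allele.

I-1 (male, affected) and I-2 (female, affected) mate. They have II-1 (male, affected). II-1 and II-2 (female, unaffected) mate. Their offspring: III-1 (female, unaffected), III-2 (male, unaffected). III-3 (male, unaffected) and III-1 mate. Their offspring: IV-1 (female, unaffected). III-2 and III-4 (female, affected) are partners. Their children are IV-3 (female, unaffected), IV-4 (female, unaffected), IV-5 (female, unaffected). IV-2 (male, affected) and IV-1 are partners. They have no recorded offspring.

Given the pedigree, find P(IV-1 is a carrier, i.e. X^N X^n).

1/2

III-3 is unaffected, so III-3 is X^N Y.
III-1 is unaffected so carries N and received n from II-1 (X^n Y), so III-1 is X^N X^n.
Their cross gives offspring ratios 1/2 X^N X^N : 1/2 X^N X^n. Conditioning on IV-1 being unaffected, P(X^N X^n) = 1/2 / 1 = 1/2.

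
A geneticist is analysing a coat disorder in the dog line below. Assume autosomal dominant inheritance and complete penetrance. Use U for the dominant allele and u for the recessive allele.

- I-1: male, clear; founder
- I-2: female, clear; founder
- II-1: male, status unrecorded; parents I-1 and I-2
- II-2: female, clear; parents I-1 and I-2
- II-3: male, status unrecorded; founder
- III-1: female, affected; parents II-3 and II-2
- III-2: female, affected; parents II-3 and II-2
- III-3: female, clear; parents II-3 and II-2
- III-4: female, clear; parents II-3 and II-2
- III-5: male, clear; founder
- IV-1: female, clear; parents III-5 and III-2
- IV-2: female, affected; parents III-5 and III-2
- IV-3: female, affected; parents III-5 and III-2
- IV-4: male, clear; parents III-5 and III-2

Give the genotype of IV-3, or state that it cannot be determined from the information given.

Uu

From phenotype alone, IV-3 is UU or Uu.
IV-3 is affected so carries U and received u from III-5 (uu), so IV-3 is Uu.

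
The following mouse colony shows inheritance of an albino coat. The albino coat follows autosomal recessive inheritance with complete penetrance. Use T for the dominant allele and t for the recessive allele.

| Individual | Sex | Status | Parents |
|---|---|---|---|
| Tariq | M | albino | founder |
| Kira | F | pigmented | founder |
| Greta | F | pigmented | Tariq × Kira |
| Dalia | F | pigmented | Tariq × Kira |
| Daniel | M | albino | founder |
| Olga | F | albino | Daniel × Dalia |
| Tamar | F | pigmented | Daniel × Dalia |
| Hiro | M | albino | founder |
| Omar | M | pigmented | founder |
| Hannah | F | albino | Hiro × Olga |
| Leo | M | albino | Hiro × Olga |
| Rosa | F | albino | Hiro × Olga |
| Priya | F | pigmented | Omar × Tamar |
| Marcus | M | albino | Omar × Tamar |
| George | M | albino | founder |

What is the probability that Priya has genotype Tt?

2/3

Omar is pigmented so carries T and passed t to Marcus (tt), so Omar is Tt.
Tamar is pigmented so carries T and received t from Daniel (tt), so Tamar is Tt.
Their cross gives offspring ratios 1/4 TT : 1/2 Tt : 1/4 tt. Conditioning on Priya being pigmented, P(Tt) = 1/2 / 3/4 = 2/3.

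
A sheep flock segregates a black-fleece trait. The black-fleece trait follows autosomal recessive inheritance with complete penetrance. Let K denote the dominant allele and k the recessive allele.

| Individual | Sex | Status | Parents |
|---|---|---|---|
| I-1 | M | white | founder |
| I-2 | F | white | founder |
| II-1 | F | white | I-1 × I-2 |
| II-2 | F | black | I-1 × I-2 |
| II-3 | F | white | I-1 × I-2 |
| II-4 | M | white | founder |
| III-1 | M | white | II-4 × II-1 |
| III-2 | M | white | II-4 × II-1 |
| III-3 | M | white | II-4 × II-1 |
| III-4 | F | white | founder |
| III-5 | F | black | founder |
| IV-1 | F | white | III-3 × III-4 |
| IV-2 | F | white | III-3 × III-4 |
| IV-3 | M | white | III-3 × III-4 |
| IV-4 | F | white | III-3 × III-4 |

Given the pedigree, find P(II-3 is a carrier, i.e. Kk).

2/3

I-1 is white so carries K and passed k to II-2 (kk), so I-1 is Kk.
I-2 is white so carries K and passed k to II-2 (kk), so I-2 is Kk.
Their cross gives offspring ratios 1/4 KK : 1/2 Kk : 1/4 kk. Conditioning on II-3 being white, P(Kk) = 1/2 / 3/4 = 2/3.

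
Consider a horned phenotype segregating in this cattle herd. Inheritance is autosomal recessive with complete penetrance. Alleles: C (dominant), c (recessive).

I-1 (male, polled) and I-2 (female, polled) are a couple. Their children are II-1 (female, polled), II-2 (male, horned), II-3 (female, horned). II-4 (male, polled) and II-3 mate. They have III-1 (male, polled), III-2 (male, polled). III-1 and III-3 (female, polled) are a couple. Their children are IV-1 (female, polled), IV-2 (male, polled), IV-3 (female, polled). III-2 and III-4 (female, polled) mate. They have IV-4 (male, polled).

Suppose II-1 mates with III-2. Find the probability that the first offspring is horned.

I-1 is polled so carries C and passed c to II-2 (cc), so I-1 is Cc.
I-2 is polled so carries C and passed c to II-2 (cc), so I-2 is Cc.
II-1 is a polled offspring of I-1 (Cc) × I-2 (Cc), whose cross gives 1/4 CC : 1/2 Cc : 1/4 cc; conditioning on being polled, II-1 is CC with probability 1/3, Cc with probability 2/3.
III-2 is polled so carries C and received c from II-3 (cc), so III-2 is Cc.
Summing over parental genotype combinations, P(offspring is horned) = 2/3·1/4 = 1/6.

1/6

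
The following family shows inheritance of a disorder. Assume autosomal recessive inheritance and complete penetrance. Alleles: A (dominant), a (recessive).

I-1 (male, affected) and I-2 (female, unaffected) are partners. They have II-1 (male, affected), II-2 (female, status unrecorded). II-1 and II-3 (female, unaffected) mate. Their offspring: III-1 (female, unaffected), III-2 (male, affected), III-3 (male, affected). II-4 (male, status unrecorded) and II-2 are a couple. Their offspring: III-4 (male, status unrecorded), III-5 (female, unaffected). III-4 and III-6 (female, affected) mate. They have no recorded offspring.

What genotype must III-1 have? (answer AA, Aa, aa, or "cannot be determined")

Aa

From phenotype alone, III-1 is AA or Aa.
III-1 is unaffected so carries A and received a from II-1 (aa), so III-1 is Aa.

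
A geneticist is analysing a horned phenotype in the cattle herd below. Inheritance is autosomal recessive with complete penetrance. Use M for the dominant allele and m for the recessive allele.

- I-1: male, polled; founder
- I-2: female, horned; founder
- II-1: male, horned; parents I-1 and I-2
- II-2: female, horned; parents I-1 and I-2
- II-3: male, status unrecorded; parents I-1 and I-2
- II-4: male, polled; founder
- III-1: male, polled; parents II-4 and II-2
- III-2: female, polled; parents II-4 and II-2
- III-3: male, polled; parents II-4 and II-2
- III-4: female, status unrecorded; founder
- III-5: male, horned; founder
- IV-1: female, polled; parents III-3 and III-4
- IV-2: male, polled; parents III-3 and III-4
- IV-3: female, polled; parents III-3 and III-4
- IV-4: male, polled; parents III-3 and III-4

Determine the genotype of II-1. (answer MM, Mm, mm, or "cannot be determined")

mm

II-1 is horned, so II-1 is mm.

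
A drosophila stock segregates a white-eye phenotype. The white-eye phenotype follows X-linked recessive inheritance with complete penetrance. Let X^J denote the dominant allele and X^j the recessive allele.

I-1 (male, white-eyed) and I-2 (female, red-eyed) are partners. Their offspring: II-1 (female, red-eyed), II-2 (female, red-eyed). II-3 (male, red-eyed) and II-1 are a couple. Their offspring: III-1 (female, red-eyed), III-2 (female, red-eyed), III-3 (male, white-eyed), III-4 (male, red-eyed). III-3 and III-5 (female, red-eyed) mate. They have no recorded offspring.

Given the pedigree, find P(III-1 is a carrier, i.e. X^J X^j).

II-3 is red-eyed, so II-3 is X^J Y.
II-1 is red-eyed so carries J and received j from I-1 (X^j Y), so II-1 is X^J X^j.
Their cross gives offspring ratios 1/2 X^J X^J : 1/2 X^J X^j. Conditioning on III-1 being red-eyed, P(X^J X^j) = 1/2 / 1 = 1/2.

1/2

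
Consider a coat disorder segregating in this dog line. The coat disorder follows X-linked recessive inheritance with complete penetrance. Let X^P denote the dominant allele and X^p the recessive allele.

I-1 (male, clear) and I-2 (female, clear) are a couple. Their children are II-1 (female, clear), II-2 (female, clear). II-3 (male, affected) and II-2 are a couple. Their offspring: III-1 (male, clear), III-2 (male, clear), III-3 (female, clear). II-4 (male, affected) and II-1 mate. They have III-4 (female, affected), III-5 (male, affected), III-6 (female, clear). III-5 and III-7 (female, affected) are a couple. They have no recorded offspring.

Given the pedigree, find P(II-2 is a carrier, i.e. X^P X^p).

1/9

I-1 is clear, so I-1 is X^P Y.
I-2 is clear so carries P and passed p to II-1 (X^P X^p, whose P came from I-1), so I-2 is X^P X^p.
Their cross gives offspring ratios 1/2 X^P X^P : 1/2 X^P X^p. Conditioning on II-2 being clear, P(X^P X^p) = 1/2 / 1 = 1/2 before taking II-2's own offspring into account.
II-3 is affected, so II-3 is X^p Y.
Now use II-2's offspring. Probability of each recorded status — clear son III-1: 1/2 if II-2 is X^P X^p, 1 if X^P X^P; clear son III-2: 1/2 if II-2 is X^P X^p, 1 if X^P X^P; clear daughter III-3: 1/2 if II-2 is X^P X^p, 1 if X^P X^P.
Bayes: P(X^P X^p) = 1/2·1/8 / (1/2·1/8 + 1/2·1) = 1/9.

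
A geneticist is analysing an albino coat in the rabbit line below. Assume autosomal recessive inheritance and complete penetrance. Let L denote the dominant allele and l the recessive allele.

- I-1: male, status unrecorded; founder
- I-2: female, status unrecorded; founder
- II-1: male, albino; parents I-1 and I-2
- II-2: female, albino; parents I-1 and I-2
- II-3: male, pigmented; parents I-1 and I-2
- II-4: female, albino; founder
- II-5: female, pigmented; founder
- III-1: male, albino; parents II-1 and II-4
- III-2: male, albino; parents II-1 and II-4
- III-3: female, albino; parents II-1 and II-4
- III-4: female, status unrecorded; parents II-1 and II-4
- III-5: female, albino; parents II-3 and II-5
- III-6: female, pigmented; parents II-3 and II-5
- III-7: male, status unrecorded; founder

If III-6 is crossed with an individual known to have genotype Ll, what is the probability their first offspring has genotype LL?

1/3

II-3 is pigmented so carries L and passed l to III-5 (ll), so II-3 is Ll.
II-5 is pigmented so carries L and passed l to III-5 (ll), so II-5 is Ll.
III-6 is a pigmented offspring of II-3 (Ll) × II-5 (Ll), whose cross gives 1/4 LL : 1/2 Ll : 1/4 ll; conditioning on being pigmented, III-6 is LL with probability 1/3, Ll with probability 2/3.
Summing over parental genotype combinations, P(offspring has genotype LL) = 1/3·1/2 + 2/3·1/4 = 1/3.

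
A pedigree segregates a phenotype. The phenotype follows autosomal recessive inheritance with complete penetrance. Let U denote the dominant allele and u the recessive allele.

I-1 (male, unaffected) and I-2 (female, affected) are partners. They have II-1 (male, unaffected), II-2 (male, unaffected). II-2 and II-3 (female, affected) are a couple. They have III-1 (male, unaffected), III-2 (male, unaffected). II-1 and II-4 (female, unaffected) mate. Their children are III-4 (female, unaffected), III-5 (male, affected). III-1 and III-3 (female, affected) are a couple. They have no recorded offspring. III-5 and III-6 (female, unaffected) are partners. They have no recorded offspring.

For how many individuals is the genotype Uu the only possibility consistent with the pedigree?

5

Obligate heterozygotes: II-1 is unaffected so carries U and received u from I-2 (uu), so II-1 is Uu; II-2 is unaffected so carries U and received u from I-2 (uu), so II-2 is Uu; II-4 is unaffected so carries U and passed u to III-5 (uu), so II-4 is Uu; III-1 is unaffected so carries U and received u from II-3 (uu), so III-1 is Uu; III-2 is unaffected so carries U and received u from II-3 (uu), so III-2 is Uu.
Every other individual is either homozygous by phenotype or has at least one consistent homozygous assignment, so the count is 5.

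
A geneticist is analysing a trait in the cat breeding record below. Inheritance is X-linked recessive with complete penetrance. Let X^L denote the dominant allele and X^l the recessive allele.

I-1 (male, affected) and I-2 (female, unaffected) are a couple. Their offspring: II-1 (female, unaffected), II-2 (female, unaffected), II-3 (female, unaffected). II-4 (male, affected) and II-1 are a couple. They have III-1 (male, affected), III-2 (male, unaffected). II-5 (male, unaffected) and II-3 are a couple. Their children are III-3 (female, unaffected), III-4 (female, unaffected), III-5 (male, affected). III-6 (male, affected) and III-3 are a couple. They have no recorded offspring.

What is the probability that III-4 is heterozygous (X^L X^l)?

II-5 is unaffected, so II-5 is X^L Y.
II-3 is unaffected so carries L and received l from I-1 (X^l Y), so II-3 is X^L X^l.
Their cross gives offspring ratios 1/2 X^L X^L : 1/2 X^L X^l. Conditioning on III-4 being unaffected, P(X^L X^l) = 1/2 / 1 = 1/2.

1/2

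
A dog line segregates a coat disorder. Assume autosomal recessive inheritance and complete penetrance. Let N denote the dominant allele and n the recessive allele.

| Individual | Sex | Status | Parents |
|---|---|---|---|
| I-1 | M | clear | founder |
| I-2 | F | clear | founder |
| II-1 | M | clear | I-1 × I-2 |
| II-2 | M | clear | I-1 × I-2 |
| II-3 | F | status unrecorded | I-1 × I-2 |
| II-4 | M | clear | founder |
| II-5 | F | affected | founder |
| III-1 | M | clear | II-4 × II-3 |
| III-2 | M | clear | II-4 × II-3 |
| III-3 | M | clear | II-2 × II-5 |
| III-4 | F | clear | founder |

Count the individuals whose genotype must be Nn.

1

Obligate heterozygotes: III-3 is clear so carries N and received n from II-5 (nn), so III-3 is Nn.
Every other individual is either homozygous by phenotype or has at least one consistent homozygous assignment, so the count is 1.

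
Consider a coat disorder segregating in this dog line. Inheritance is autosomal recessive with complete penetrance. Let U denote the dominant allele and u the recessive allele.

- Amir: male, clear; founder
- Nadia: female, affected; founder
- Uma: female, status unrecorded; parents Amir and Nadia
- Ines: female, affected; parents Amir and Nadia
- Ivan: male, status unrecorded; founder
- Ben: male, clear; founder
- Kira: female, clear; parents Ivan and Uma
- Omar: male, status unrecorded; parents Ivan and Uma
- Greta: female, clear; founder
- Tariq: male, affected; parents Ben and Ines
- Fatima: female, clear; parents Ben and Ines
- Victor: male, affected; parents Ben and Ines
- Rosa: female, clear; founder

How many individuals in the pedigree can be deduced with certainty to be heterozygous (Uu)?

3

Obligate heterozygotes: Amir is clear so carries U and passed u to Ines (uu), so Amir is Uu; Ben is clear so carries U and passed u to Tariq (uu), so Ben is Uu; Fatima is clear so carries U and received u from Ines (uu), so Fatima is Uu.
Every other individual is either homozygous by phenotype or has at least one consistent homozygous assignment, so the count is 3.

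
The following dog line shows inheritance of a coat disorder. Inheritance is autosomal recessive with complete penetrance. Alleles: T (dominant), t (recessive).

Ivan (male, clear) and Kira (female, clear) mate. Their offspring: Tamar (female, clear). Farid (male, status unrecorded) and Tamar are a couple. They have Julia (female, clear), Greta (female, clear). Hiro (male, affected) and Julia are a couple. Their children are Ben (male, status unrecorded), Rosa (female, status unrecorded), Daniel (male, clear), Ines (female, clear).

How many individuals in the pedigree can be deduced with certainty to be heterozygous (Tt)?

Obligate heterozygotes: Daniel is clear so carries T and received t from Hiro (tt), so Daniel is Tt; Ines is clear so carries T and received t from Hiro (tt), so Ines is Tt.
Every other individual is either homozygous by phenotype or has at least one consistent homozygous assignment, so the count is 2.

2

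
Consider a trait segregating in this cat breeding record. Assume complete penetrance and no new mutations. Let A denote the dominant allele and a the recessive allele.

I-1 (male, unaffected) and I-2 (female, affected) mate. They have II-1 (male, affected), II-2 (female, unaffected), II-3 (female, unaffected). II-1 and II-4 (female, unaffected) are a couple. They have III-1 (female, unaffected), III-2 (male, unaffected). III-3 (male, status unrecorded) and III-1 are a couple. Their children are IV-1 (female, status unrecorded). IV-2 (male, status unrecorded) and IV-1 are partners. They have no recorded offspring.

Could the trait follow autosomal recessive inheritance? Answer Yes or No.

Yes

A consistent assignment under autosomal recessive exists: I-1 Aa, I-2 aa, II-1 aa, II-2 Aa, II-3 Aa, II-4 AA, III-1 Aa, III-2 Aa, III-3 AA, IV-1 AA, IV-2 AA.
In this assignment every recorded phenotype matches its genotype and every non-founder's genotype is obtainable from its parents' genotypes, so the pedigree is consistent.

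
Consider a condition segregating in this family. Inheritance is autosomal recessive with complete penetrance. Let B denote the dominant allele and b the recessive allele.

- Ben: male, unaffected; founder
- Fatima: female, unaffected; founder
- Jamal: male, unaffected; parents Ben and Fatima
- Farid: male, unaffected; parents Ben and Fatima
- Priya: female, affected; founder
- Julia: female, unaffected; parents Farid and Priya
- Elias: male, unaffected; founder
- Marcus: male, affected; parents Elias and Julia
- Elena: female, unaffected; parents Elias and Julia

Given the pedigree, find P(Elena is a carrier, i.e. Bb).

Elias is unaffected so carries B and passed b to Marcus (bb), so Elias is Bb.
Julia is unaffected so carries B and received b from Priya (bb), so Julia is Bb.
Their cross gives offspring ratios 1/4 BB : 1/2 Bb : 1/4 bb. Conditioning on Elena being unaffected, P(Bb) = 1/2 / 3/4 = 2/3.

2/3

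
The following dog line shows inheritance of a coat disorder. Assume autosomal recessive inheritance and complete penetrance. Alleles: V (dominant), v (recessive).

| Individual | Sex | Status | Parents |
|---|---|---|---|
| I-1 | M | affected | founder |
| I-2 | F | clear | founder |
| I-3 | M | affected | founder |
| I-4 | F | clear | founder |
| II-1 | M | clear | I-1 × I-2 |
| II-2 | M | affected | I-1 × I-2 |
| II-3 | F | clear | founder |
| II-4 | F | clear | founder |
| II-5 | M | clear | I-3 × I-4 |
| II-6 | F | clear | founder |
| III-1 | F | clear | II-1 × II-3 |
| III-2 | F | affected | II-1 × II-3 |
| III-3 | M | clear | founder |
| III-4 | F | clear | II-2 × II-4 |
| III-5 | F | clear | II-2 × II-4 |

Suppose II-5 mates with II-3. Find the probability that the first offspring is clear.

II-5 is clear so carries V and received v from I-3 (vv), so II-5 is Vv.
II-3 is clear so carries V and passed v to III-2 (vv), so II-3 is Vv.
The cross gives 1/4 VV : 1/2 Vv : 1/4 vv, so P(offspring is clear) = 3/4.

3/4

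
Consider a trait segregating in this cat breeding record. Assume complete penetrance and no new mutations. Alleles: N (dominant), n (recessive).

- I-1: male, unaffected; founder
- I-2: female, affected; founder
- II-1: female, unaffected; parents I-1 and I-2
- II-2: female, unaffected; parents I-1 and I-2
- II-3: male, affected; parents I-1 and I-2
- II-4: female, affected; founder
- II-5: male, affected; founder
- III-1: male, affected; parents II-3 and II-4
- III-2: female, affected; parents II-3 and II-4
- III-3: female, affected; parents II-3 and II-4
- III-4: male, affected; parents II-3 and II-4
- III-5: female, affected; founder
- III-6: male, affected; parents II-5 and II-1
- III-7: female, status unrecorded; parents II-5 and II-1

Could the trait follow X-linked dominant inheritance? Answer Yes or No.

Under X-linked dominant, III-6 (affected, male) cannot arise from II-5 (affected) × II-1 (unaffected).

No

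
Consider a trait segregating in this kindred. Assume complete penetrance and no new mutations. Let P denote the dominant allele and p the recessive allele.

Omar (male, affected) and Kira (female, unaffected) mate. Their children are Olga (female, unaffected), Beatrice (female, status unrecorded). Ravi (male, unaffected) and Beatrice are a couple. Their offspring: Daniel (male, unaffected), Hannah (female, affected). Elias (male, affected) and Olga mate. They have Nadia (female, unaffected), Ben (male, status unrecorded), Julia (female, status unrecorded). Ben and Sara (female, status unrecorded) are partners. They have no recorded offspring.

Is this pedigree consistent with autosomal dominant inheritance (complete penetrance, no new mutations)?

Yes

A consistent assignment under autosomal dominant exists: Omar Pp, Kira pp, Olga pp, Beatrice Pp, Ravi pp, Elias Pp, Daniel pp, Hannah Pp, Nadia pp, Ben Pp, Julia Pp, Sara PP.
In this assignment every recorded phenotype matches its genotype and every non-founder's genotype is obtainable from its parents' genotypes, so the pedigree is consistent.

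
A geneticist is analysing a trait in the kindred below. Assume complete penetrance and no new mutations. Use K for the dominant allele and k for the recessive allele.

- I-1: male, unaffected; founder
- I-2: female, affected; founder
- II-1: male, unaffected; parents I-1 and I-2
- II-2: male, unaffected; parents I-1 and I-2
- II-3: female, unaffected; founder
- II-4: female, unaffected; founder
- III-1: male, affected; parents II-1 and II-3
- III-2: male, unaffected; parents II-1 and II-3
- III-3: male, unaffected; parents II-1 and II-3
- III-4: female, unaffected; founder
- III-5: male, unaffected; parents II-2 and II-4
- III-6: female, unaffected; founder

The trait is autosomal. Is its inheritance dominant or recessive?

recessive

II-1 and II-3 are both unaffected yet have an affected child III-1. Under dominance, an affected child requires at least one affected parent, so the trait cannot be dominant.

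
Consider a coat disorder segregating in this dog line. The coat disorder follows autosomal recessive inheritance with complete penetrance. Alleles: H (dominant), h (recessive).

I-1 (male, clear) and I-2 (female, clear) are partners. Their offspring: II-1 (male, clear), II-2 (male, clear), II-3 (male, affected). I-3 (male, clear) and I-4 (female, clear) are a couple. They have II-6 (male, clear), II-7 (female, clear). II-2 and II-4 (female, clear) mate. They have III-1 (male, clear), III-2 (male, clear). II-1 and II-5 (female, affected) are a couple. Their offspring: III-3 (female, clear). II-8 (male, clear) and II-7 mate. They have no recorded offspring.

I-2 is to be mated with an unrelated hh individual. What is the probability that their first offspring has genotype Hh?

I-2 is clear so carries H and passed h to II-3 (hh), so I-2 is Hh.
The cross gives 1/2 Hh : 1/2 hh, so P(offspring has genotype Hh) = 1/2.

1/2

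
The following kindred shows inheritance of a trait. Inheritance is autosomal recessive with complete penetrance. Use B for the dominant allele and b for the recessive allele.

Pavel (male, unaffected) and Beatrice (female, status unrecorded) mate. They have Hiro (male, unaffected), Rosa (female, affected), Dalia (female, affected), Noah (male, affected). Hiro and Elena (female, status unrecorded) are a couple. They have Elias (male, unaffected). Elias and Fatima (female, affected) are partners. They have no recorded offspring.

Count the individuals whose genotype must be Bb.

Obligate heterozygotes: Pavel is unaffected so carries B and passed b to Rosa (bb), so Pavel is Bb.
Every other individual is either homozygous by phenotype or has at least one consistent homozygous assignment, so the count is 1.

1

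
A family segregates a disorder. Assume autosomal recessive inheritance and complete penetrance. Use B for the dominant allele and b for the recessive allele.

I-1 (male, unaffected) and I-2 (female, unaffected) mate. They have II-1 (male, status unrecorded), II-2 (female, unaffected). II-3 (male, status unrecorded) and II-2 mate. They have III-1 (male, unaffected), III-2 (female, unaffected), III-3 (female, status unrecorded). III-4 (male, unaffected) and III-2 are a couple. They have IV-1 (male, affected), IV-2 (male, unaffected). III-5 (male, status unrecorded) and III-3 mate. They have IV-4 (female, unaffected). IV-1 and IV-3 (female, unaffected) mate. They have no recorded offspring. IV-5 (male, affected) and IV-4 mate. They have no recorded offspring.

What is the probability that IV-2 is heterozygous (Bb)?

2/3

III-4 is unaffected so carries B and passed b to IV-1 (bb), so III-4 is Bb.
III-2 is unaffected so carries B and passed b to IV-1 (bb), so III-2 is Bb.
Their cross gives offspring ratios 1/4 BB : 1/2 Bb : 1/4 bb. Conditioning on IV-2 being unaffected, P(Bb) = 1/2 / 3/4 = 2/3.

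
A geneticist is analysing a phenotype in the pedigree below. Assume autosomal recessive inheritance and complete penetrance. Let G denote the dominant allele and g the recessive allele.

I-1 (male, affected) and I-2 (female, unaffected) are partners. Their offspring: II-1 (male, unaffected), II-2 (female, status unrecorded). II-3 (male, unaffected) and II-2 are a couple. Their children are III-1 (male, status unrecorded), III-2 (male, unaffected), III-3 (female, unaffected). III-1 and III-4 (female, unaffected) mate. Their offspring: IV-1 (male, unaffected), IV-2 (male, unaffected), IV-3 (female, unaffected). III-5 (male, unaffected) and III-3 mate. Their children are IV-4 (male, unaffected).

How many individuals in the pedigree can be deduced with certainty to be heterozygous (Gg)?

Obligate heterozygotes: II-1 is unaffected so carries G and received g from I-1 (gg), so II-1 is Gg.
Every other individual is either homozygous by phenotype or has at least one consistent homozygous assignment, so the count is 1.

1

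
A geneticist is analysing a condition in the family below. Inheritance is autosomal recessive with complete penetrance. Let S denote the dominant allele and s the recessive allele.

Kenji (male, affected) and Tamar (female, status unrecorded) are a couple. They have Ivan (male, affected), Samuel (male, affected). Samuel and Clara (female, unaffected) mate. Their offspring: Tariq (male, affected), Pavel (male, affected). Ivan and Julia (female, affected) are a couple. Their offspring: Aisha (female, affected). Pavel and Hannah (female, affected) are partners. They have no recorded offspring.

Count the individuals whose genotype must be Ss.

Obligate heterozygotes: Clara is unaffected so carries S and passed s to Tariq (ss), so Clara is Ss.
Every other individual is either homozygous by phenotype or has at least one consistent homozygous assignment, so the count is 1.

1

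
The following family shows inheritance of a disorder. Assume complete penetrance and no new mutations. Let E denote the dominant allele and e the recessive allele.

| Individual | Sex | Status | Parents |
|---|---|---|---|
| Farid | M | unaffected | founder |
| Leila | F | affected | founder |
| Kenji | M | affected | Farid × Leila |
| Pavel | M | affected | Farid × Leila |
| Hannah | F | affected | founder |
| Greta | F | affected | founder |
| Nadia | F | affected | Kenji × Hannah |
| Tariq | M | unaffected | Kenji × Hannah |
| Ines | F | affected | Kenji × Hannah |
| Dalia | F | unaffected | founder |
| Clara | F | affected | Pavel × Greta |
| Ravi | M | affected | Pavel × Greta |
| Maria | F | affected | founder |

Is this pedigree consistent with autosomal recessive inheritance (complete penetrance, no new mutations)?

Under autosomal recessive, Tariq (unaffected, male) cannot arise from Kenji (affected) × Hannah (affected).

No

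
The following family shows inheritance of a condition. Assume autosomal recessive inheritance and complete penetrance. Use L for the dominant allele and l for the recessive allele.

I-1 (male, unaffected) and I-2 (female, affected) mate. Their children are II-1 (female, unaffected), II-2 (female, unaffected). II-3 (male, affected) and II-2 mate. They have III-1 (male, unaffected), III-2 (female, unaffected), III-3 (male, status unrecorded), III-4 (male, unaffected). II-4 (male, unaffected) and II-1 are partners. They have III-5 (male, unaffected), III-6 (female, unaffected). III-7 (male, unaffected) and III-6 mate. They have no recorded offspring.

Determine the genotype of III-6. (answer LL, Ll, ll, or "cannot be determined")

III-6's phenotype allows LL or Ll, and no parent or child forces a single allele at both positions; consistent genotype assignments exist with III-6 as LL or Ll.

cannot be determined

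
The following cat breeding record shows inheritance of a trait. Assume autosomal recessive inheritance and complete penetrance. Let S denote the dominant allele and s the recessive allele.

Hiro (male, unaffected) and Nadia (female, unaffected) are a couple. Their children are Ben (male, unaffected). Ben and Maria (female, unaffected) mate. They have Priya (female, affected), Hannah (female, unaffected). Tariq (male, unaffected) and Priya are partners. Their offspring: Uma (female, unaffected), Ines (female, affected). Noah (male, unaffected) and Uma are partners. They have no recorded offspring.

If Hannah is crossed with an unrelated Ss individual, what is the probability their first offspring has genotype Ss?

Ben is unaffected so carries S and passed s to Priya (ss), so Ben is Ss.
Maria is unaffected so carries S and passed s to Priya (ss), so Maria is Ss.
Hannah is an unaffected offspring of Ben (Ss) × Maria (Ss), whose cross gives 1/4 SS : 1/2 Ss : 1/4 ss; conditioning on being unaffected, Hannah is SS with probability 1/3, Ss with probability 2/3.
Summing over parental genotype combinations, P(offspring has genotype Ss) = 1/3·1/2 + 2/3·1/2 = 1/2.

1/2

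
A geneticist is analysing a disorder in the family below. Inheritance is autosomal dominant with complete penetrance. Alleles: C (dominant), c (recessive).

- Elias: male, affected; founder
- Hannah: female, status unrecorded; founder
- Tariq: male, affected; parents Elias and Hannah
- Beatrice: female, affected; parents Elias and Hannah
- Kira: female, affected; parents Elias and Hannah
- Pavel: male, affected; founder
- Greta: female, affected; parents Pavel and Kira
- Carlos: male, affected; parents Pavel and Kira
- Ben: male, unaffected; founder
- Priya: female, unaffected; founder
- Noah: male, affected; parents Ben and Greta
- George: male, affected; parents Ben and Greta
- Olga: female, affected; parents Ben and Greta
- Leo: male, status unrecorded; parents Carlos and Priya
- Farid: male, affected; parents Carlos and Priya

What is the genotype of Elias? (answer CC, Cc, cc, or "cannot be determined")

Elias's phenotype allows CC or Cc, and no parent or child forces a single allele at both positions; consistent genotype assignments exist with Elias as CC or Cc.

cannot be determined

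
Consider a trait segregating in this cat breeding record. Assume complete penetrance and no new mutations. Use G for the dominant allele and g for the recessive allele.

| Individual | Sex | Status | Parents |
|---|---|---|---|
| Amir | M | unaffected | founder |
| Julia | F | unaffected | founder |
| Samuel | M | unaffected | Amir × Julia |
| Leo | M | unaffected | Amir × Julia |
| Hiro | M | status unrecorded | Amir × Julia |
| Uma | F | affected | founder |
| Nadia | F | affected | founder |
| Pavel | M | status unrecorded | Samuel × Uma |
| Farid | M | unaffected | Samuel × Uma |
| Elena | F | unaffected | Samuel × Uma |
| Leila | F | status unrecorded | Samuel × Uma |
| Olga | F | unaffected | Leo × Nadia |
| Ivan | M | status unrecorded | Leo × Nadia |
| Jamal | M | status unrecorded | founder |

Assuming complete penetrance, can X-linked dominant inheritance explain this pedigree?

A consistent assignment under X-linked dominant exists: Amir X^g Y, Julia X^g X^g, Samuel X^g Y, Leo X^g Y, Hiro X^g Y, Uma X^G X^g, Nadia X^G X^g, Pavel X^G Y, Farid X^g Y, Elena X^g X^g, Leila X^G X^g, Olga X^g X^g, Ivan X^G Y, Jamal X^G Y.
In this assignment every recorded phenotype matches its genotype and every non-founder's genotype is obtainable from its parents' genotypes, so the pedigree is consistent.

Yes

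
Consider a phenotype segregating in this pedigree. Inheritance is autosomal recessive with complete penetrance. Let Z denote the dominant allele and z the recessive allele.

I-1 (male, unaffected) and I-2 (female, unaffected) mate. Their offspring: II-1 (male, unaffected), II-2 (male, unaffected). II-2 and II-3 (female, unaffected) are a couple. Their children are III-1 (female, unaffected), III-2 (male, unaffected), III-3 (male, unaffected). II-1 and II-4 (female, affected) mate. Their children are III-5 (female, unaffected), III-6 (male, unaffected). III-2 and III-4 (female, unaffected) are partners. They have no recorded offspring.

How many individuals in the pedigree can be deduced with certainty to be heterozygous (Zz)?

2

Obligate heterozygotes: III-5 is unaffected so carries Z and received z from II-4 (zz), so III-5 is Zz; III-6 is unaffected so carries Z and received z from II-4 (zz), so III-6 is Zz.
Every other individual is either homozygous by phenotype or has at least one consistent homozygous assignment, so the count is 2.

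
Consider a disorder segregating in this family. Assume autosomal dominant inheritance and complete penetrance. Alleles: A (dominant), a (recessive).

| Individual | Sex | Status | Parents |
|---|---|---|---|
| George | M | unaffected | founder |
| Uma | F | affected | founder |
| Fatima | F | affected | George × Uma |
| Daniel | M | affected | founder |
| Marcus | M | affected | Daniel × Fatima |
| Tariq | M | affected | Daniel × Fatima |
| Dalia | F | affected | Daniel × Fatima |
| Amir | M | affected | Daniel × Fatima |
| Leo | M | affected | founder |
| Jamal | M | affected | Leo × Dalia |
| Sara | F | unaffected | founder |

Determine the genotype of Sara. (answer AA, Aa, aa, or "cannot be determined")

Sara is unaffected, so Sara is aa.

aa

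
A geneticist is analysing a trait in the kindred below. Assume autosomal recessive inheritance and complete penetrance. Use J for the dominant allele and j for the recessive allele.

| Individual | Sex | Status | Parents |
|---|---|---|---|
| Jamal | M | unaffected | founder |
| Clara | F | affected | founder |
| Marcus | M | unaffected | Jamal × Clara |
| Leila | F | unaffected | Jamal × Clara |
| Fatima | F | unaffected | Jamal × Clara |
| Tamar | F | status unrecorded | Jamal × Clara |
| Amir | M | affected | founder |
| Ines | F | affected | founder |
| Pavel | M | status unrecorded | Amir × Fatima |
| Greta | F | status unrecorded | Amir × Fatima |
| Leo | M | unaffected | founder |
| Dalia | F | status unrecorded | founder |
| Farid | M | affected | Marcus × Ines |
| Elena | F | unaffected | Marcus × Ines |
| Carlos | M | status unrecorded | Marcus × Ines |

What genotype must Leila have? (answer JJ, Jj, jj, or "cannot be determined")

Jj

From phenotype alone, Leila is JJ or Jj.
Leila is unaffected so carries J and received j from Clara (jj), so Leila is Jj.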